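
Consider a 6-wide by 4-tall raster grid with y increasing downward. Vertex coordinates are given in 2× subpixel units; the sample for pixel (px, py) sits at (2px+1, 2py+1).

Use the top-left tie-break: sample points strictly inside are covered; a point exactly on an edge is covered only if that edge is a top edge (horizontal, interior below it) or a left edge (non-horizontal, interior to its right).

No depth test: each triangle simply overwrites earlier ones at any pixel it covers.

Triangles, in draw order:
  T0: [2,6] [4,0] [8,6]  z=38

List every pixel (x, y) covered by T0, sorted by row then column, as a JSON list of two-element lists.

T0:
  2·area = 36
  edge (2, 6)→(4, 0): d=(2,-6) top-left  bias=+0
  edge (4, 0)→(8, 6): d=(4,6) right/bottom  bias=-1
  edge (8, 6)→(2, 6): d=(-6,0) right/bottom  bias=-1
    (1,1)@(3, 3): e=[0,18,18] → #  [on edge]
    (2,1)@(5, 3): e=[12,6,18] → #
    (3,1)@(7, 3): e=[24,-6,18] → ·
    (1,2)@(3, 5): e=[4,26,6] → #
    (3,2)@(7, 5): e=[28,2,6] → #
    (4,2)@(9, 5): e=[40,-10,6] → ·
    (1,3)@(3, 7): e=[8,34,-6] → ·
    (2,3)@(5, 7): e=[20,22,-6] → ·
    (3,3)@(7, 7): e=[32,10,-6] → ·
  covered (5 px):
    · · · · · ·
    · # # · · ·
    · # # # · ·
    · · · · · ·

Result: [[1,1],[2,1],[1,2],[2,2],[3,2]]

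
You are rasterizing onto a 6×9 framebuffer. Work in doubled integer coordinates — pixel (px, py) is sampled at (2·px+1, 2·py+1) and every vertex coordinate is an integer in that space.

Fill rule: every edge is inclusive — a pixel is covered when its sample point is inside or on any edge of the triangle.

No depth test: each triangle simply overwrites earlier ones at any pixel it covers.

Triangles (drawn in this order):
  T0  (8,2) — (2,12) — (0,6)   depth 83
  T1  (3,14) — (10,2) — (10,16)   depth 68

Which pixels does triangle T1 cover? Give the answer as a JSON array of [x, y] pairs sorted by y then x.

T0:
  2·area = 56
  edge (8, 2)→(2, 12): d=(-6,10) inclusive
  edge (2, 12)→(0, 6): d=(-2,-6) inclusive
  edge (0, 6)→(8, 2): d=(8,-4) inclusive
    (3,1)@(7, 3): e=[4,48,4] → #
    (4,1)@(9, 3): e=[-16,60,12] → ·
    (1,2)@(3, 5): e=[32,20,4] → #
    (2,2)@(5, 5): e=[12,32,12] → #
    (3,2)@(7, 5): e=[-8,44,20] → ·
    (0,3)@(1, 7): e=[40,4,12] → #
    (2,3)@(5, 7): e=[0,28,28] → #  [on edge]
    (3,3)@(7, 7): e=[-20,40,36] → ·
    (0,4)@(1, 9): e=[28,0,28] → #  [on edge]
    (2,4)@(5, 9): e=[-12,24,44] → ·
    (0,5)@(1, 11): e=[16,-4,44] → ·
    (1,5)@(3, 11): e=[-4,8,52] → ·
    (1,7)@(3, 15): e=[-28,0,84] → ·  [on edge]
  covered (8 px):
    · · · · · ·
    · · · # · ·
    · # # · · ·
    # # # · · ·
    # # · · · ·
    · · · · · ·
    · · · · · ·
    · · · · · ·
    · · · · · ·
T1:
  2·area = 98
  edge (3, 14)→(10, 2): d=(7,-12) inclusive
  edge (10, 2)→(10, 16): d=(0,14) inclusive
  edge (10, 16)→(3, 14): d=(-7,-2) inclusive
    (4,2)@(9, 5): e=[9,14,75] → #
    (5,2)@(11, 5): e=[33,-14,79] → ·
    (4,3)@(9, 7): e=[23,14,61] → #
    (5,3)@(11, 7): e=[47,-14,65] → ·
    (3,4)@(7, 9): e=[13,42,43] → #
    (5,4)@(11, 9): e=[61,-14,51] → ·
    (2,5)@(5, 11): e=[3,70,25] → #
    (5,5)@(11, 11): e=[75,-14,37] → ·
    (2,6)@(5, 13): e=[17,70,11] → #
    (5,6)@(11, 13): e=[89,-14,23] → ·
    (2,7)@(5, 15): e=[31,70,-3] → ·
    (3,7)@(7, 15): e=[55,42,1] → #
  covered (12 px):
    · · · · · ·
    · · · · · ·
    · · · · # ·
    · · · · # ·
    · · · # # ·
    · · # # # ·
    · · # # # ·
    · · · # # ·
    · · · · · ·

Final: [[4,2],[4,3],[3,4],[4,4],[2,5],[3,5],[4,5],[2,6],[3,6],[4,6],[3,7],[4,7]]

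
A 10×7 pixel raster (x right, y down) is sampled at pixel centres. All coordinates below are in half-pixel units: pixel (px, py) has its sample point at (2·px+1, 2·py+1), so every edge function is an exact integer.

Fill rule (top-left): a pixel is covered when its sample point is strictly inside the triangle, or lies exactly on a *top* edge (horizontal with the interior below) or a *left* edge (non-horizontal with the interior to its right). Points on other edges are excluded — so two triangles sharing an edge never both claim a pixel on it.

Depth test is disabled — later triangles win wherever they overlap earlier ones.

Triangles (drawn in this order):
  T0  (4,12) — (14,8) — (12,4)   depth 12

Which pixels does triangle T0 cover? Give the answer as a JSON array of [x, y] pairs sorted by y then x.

T0:
  2·area = 48  (B↔C swapped to make it positive)
  edge (4, 12)→(12, 4): d=(8,-8) top-left  bias=+0
  edge (12, 4)→(14, 8): d=(2,4) right/bottom  bias=-1
  edge (14, 8)→(4, 12): d=(-10,4) right/bottom  bias=-1
    (7,0)@(15, 1): e=[0,-18,66] → ·  [on edge]
    (6,1)@(13, 3): e=[0,-6,54] → ·  [on edge]
    (5,2)@(11, 5): e=[0,6,42] → #  [on edge]
    (6,2)@(13, 5): e=[16,-2,34] → ·
    (4,3)@(9, 7): e=[0,18,30] → #  [on edge]
    (6,3)@(13, 7): e=[32,2,14] → #
    (7,3)@(15, 7): e=[48,-6,6] → ·
    (3,4)@(7, 9): e=[0,30,18] → #  [on edge]
    (6,4)@(13, 9): e=[48,6,-6] → ·
    (2,5)@(5, 11): e=[0,42,6] → #  [on edge]
    (3,5)@(7, 11): e=[16,34,-2] → ·
    (4,5)@(9, 11): e=[32,26,-10] → ·
    (1,6)@(3, 13): e=[0,54,-6] → ·  [on edge]
  covered (8 px):
    · · · · · · · · · ·
    · · · · · · · · · ·
    · · · · · # · · · ·
    · · · · # # # · · ·
    · · · # # # · · · ·
    · · # · · · · · · ·
    · · · · · · · · · ·

Final: [[5,2],[4,3],[5,3],[6,3],[3,4],[4,4],[5,4],[2,5]]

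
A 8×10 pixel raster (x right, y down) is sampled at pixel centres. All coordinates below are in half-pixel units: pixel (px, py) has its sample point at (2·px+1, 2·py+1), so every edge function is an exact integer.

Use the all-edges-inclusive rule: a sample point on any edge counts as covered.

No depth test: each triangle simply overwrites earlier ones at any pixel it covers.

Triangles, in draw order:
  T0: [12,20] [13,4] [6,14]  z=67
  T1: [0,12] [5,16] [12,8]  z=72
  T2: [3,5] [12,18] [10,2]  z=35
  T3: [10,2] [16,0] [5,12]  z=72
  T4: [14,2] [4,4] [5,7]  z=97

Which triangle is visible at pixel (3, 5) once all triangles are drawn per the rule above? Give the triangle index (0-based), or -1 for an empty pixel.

T0:
  2·area = 102  (B↔C swapped to make it positive)
  edge (12, 20)→(6, 14): d=(-6,-6) inclusive
  edge (6, 14)→(13, 4): d=(7,-10) inclusive
  edge (13, 4)→(12, 20): d=(-1,16) inclusive
    (5,3)@(11, 7): e=[72,1,29] → X
    (6,3)@(13, 7): e=[84,21,-3] → .
    (0,4)@(1, 9): e=[0,-85,187] → .  [on edge]
    (5,4)@(11, 9): e=[60,15,27] → X
    (6,4)@(13, 9): e=[72,35,-5] → .
    (1,5)@(3, 11): e=[0,-51,153] → .  [on edge]
    (4,5)@(9, 11): e=[36,9,57] → X
    (6,5)@(13, 11): e=[60,49,-7] → .
    (2,6)@(5, 13): e=[0,-17,119] → .  [on edge]
    (3,6)@(7, 13): e=[12,3,87] → X
    (6,6)@(13, 13): e=[48,63,-9] → .
    (3,7)@(7, 15): e=[0,17,85] → X  [on edge]
    (4,8)@(9, 17): e=[0,51,51] → X  [on edge]
    (5,9)@(11, 19): e=[0,85,17] → X  [on edge]
  covered (13 px):
    . . . . . . . .
    . . . . . . . .
    . . . . . . . .
    . . . . . X . .
    . . . . . X . .
    . . . . X X . .
    . . . X X X . .
    . . . X X X . .
    . . . . X X . .
    . . . . . X . .
T1:
  2·area = 68  (B↔C swapped to make it positive)
  edge (0, 12)→(12, 8): d=(12,-4) inclusive
  edge (12, 8)→(5, 16): d=(-7,8) inclusive
  edge (5, 16)→(0, 12): d=(-5,-4) inclusive
    (7,3)@(15, 7): e=[0,-17,85] → .  [on edge]
    (4,4)@(9, 9): e=[0,17,51] → X  [on edge]
    (5,4)@(11, 9): e=[8,1,59] → X
    (6,4)@(13, 9): e=[16,-15,67] → .
    (1,5)@(3, 11): e=[0,51,17] → X  [on edge]
    (2,5)@(5, 11): e=[8,35,25] → X
    (3,5)@(7, 11): e=[16,19,33] → X
    (5,5)@(11, 11): e=[32,-13,49] → .
    (1,6)@(3, 13): e=[24,37,7] → X
    (4,6)@(9, 13): e=[48,-11,31] → .
    (1,7)@(3, 15): e=[48,23,-3] → .
    (2,7)@(5, 15): e=[56,7,5] → X
  covered (10 px):
    . . . . . . . .
    . . . . . . . .
    . . . . . . . .
    . . . . . . . .
    . . . . X X . .
    . X X X X . . .
    . X X X . . . .
    . . X . . . . .
    . . . . . . . .
    . . . . . . . .
T2:
  2·area = 118  (B↔C swapped to make it positive)
  edge (3, 5)→(10, 2): d=(7,-3) inclusive
  edge (10, 2)→(12, 18): d=(2,16) inclusive
  edge (12, 18)→(3, 5): d=(-9,-13) inclusive
    (4,1)@(9, 3): e=[4,18,96] → X
    (5,1)@(11, 3): e=[10,-14,122] → .
    (1,2)@(3, 5): e=[0,118,0] → X  [on edge]
    (2,2)@(5, 5): e=[6,86,26] → X
    (3,2)@(7, 5): e=[12,54,52] → X
    (5,2)@(11, 5): e=[24,-10,104] → .
    (1,3)@(3, 7): e=[14,122,-18] → .
    (2,3)@(5, 7): e=[20,90,8] → X
    (5,3)@(11, 7): e=[38,-6,86] → .
    (2,4)@(5, 9): e=[34,94,-10] → .
    (3,4)@(7, 9): e=[40,62,16] → X
    (5,4)@(11, 9): e=[52,-2,68] → .
  covered (15 px):
    . . . . . . . .
    . . . . X . . .
    . X X X X . . .
    . . X X X . . .
    . . . X X . . .
    . . . . X X . .
    . . . . X X . .
    . . . . . X . .
    . . . . . . . .
    . . . . . . . .
T3:
  2·area = 50
  edge (10, 2)→(16, 0): d=(6,-2) inclusive
  edge (16, 0)→(5, 12): d=(-11,12) inclusive
  edge (5, 12)→(10, 2): d=(5,-10) inclusive
    (6,0)@(13, 1): e=[0,25,25] → X  [on edge]
    (7,0)@(15, 1): e=[4,1,45] → X
    (3,1)@(7, 3): e=[0,75,-25] → .  [on edge]
    (5,1)@(11, 3): e=[8,27,15] → X
    (7,1)@(15, 3): e=[16,-21,55] → .
    (0,2)@(1, 5): e=[0,125,-75] → .  [on edge]
    (4,2)@(9, 5): e=[16,29,5] → X
    (6,2)@(13, 5): e=[24,-19,45] → .
    (4,3)@(9, 7): e=[28,7,15] → X
    (5,3)@(11, 7): e=[32,-17,35] → .
    (3,4)@(7, 9): e=[36,9,5] → X
    (4,4)@(9, 9): e=[40,-15,25] → .
  covered (8 px):
    . . . . . . X X
    . . . . . X X .
    . . . . X X . .
    . . . . X . . .
    . . . X . . . .
    . . . . . . . .
    . . . . . . . .
    . . . . . . . .
    . . . . . . . .
    . . . . . . . .
T4:
  2·area = 32  (B↔C swapped to make it positive)
  edge (14, 2)→(5, 7): d=(-9,5) inclusive
  edge (5, 7)→(4, 4): d=(-1,-3) inclusive
  edge (4, 4)→(14, 2): d=(10,-2) inclusive
    (1,0)@(3, 1): e=[64,0,-32] → .  [on edge]
    (4,1)@(9, 3): e=[16,16,0] → X  [on edge]
    (5,1)@(11, 3): e=[6,22,4] → X
    (6,1)@(13, 3): e=[-4,28,8] → .
    (2,2)@(5, 5): e=[18,2,12] → X
    (3,2)@(7, 5): e=[8,8,16] → X
    (4,2)@(9, 5): e=[-2,14,20] → .
    (5,2)@(11, 5): e=[-12,20,24] → .
    (2,3)@(5, 7): e=[0,0,32] → X  [on edge]
    (3,3)@(7, 7): e=[-10,6,36] → .
    (2,4)@(5, 9): e=[-18,-2,52] → .
    (3,6)@(7, 13): e=[-64,0,96] → .  [on edge]
    (4,9)@(9, 19): e=[-128,0,160] → .  [on edge]
  covered (5 px):
    . . . . . . . .
    . . . . X X . .
    . . X X . . . .
    . . X . . . . .
    . . . . . . . .
    . . . . . . . .
    . . . . . . . .
    . . . . . . . .
    . . . . . . . .
    . . . . . . . .

Z-buffer (winner per pixel, '.' = empty):
  . . . . . . 3 3
  . . . . 4 4 3 .
  . 2 4 4 3 3 . .
  . . 4 2 3 0 . .
  . . . 3 2 1 . .
  . 1 1 1 2 2 . .
  . 1 1 1 2 2 . .
  . . 1 0 0 2 . .
  . . . . 0 0 . .
  . . . . . 0 . .

Result: 1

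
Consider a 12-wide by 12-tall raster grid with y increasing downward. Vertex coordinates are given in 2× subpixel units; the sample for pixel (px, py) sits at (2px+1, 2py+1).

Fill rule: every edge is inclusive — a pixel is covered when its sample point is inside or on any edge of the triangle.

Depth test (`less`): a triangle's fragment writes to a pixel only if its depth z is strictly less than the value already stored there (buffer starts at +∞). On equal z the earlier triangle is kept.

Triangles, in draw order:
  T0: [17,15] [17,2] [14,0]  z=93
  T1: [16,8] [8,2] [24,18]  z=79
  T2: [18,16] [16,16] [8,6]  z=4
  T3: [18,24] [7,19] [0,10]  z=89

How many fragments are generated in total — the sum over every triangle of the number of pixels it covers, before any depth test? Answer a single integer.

T0:
  2·area = 39  (B↔C swapped to make it positive)
  edge (17, 15)→(14, 0): d=(-3,-15) inclusive
  edge (14, 0)→(17, 2): d=(3,2) inclusive
  edge (17, 2)→(17, 15): d=(0,13) inclusive
    (7,0)@(15, 1): e=[12,1,26] → #
    (8,0)@(17, 1): e=[42,-3,0] → ·  [on edge]
    (7,1)@(15, 3): e=[6,7,26] → #
    (8,1)@(17, 3): e=[36,3,0] → #  [on edge]
    (9,1)@(19, 3): e=[66,-1,-26] → ·
    (7,2)@(15, 5): e=[0,13,26] → #  [on edge]
    (8,2)@(17, 5): e=[30,9,0] → #  [on edge]
    (9,2)@(19, 5): e=[60,5,-26] → ·
    (7,3)@(15, 7): e=[-6,19,26] → ·
    (8,3)@(17, 7): e=[24,15,0] → #  [on edge]
    (9,3)@(19, 7): e=[54,11,-26] → ·
    (8,4)@(17, 9): e=[18,21,0] → #  [on edge]
    (8,5)@(17, 11): e=[12,27,0] → #  [on edge]
    (8,6)@(17, 13): e=[6,33,0] → #  [on edge]
    (8,7)@(17, 15): e=[0,39,0] → #  [on edge]
    (8,8)@(17, 17): e=[-6,45,0] → ·  [on edge]
    (8,9)@(17, 19): e=[-12,51,0] → ·  [on edge]
    (8,10)@(17, 21): e=[-18,57,0] → ·  [on edge]
    (8,11)@(17, 23): e=[-24,63,0] → ·  [on edge]
  covered (10 px):
    · · · · · · · # · · · ·
    · · · · · · · # # · · ·
    · · · · · · · # # · · ·
    · · · · · · · · # · · ·
    · · · · · · · · # · · ·
    · · · · · · · · # · · ·
    · · · · · · · · # · · ·
    · · · · · · · · # · · ·
    · · · · · · · · · · · ·
    · · · · · · · · · · · ·
    · · · · · · · · · · · ·
    · · · · · · · · · · · ·
T1:
  2·area = 32  (B↔C swapped to make it positive)
  edge (16, 8)→(24, 18): d=(8,10) inclusive
  edge (24, 18)→(8, 2): d=(-16,-16) inclusive
  edge (8, 2)→(16, 8): d=(8,6) inclusive
    (3,0)@(7, 1): e=[34,0,-2] → ·  [on edge]
    (4,1)@(9, 3): e=[30,0,2] → #  [on edge]
    (5,1)@(11, 3): e=[10,32,-10] → ·
    (4,2)@(9, 5): e=[46,-32,18] → ·
    (5,2)@(11, 5): e=[26,0,6] → #  [on edge]
    (6,2)@(13, 5): e=[6,32,-6] → ·
    (5,3)@(11, 7): e=[42,-32,22] → ·
    (6,3)@(13, 7): e=[22,0,10] → #  [on edge]
    (7,3)@(15, 7): e=[2,32,-2] → ·
    (6,4)@(13, 9): e=[38,-32,26] → ·
    (7,4)@(15, 9): e=[18,0,14] → #  [on edge]
    (8,4)@(17, 9): e=[-2,32,2] → ·
    (8,5)@(17, 11): e=[14,0,18] → #  [on edge]
    (9,6)@(19, 13): e=[10,0,22] → #  [on edge]
    (10,7)@(21, 15): e=[6,0,26] → #  [on edge]
    (11,8)@(23, 17): e=[2,0,30] → #  [on edge]
  covered (8 px):
    · · · · · · · · · · · ·
    · · · · # · · · · · · ·
    · · · · · # · · · · · ·
    · · · · · · # · · · · ·
    · · · · · · · # · · · ·
    · · · · · · · · # · · ·
    · · · · · · · · · # · ·
    · · · · · · · · · · # ·
    · · · · · · · · · · · #
    · · · · · · · · · · · ·
    · · · · · · · · · · · ·
    · · · · · · · · · · · ·
T2:
  2·area = 20
  edge (18, 16)→(16, 16): d=(-2,0) inclusive
  edge (16, 16)→(8, 6): d=(-8,-10) inclusive
  edge (8, 6)→(18, 16): d=(10,10) inclusive
    (1,0)@(3, 1): e=[30,-10,0] → ·  [on edge]
    (2,1)@(5, 3): e=[26,-6,0] → ·  [on edge]
    (3,2)@(7, 5): e=[22,-2,0] → ·  [on edge]
    (4,3)@(9, 7): e=[18,2,0] → #  [on edge]
    (5,3)@(11, 7): e=[18,22,-20] → ·
    (4,4)@(9, 9): e=[14,-14,20] → ·
    (5,4)@(11, 9): e=[14,6,0] → #  [on edge]
    (6,4)@(13, 9): e=[14,26,-20] → ·
    (5,5)@(11, 11): e=[10,-10,20] → ·
    (6,5)@(13, 11): e=[10,10,0] → #  [on edge]
    (7,5)@(15, 11): e=[10,30,-20] → ·
    (6,6)@(13, 13): e=[6,-6,20] → ·
    (7,6)@(15, 13): e=[6,14,0] → #  [on edge]
    (8,7)@(17, 15): e=[2,18,0] → #  [on edge]
    (9,8)@(19, 17): e=[-2,22,0] → ·  [on edge]
    (10,9)@(21, 19): e=[-6,26,0] → ·  [on edge]
    (11,10)@(23, 21): e=[-10,30,0] → ·  [on edge]
  covered (5 px):
    · · · · · · · · · · · ·
    · · · · · · · · · · · ·
    · · · · · · · · · · · ·
    · · · · # · · · · · · ·
    · · · · · # · · · · · ·
    · · · · · · # · · · · ·
    · · · · · · · # · · · ·
    · · · · · · · · # · · ·
    · · · · · · · · · · · ·
    · · · · · · · · · · · ·
    · · · · · · · · · · · ·
    · · · · · · · · · · · ·
T3:
  2·area = 64
  edge (18, 24)→(7, 19): d=(-11,-5) inclusive
  edge (7, 19)→(0, 10): d=(-7,-9) inclusive
  edge (0, 10)→(18, 24): d=(18,14) inclusive
    (0,5)@(1, 11): e=[58,2,4] → #
    (1,5)@(3, 11): e=[68,20,-24] → ·
    (0,6)@(1, 13): e=[36,-12,40] → ·
    (1,6)@(3, 13): e=[46,6,12] → #
    (2,6)@(5, 13): e=[56,24,-16] → ·
    (1,7)@(3, 15): e=[24,-8,48] → ·
    (2,7)@(5, 15): e=[34,10,20] → #
    (3,7)@(7, 15): e=[44,28,-8] → ·
    (2,8)@(5, 17): e=[12,-4,56] → ·
    (3,8)@(7, 17): e=[22,14,28] → #
    (4,8)@(9, 17): e=[32,32,0] → #  [on edge]
    (5,8)@(11, 17): e=[42,50,-28] → ·
    (3,9)@(7, 19): e=[0,0,64] → #  [on edge]
  covered (9 px):
    · · · · · · · · · · · ·
    · · · · · · · · · · · ·
    · · · · · · · · · · · ·
    · · · · · · · · · · · ·
    · · · · · · · · · · · ·
    # · · · · · · · · · · ·
    · # · · · · · · · · · ·
    · · # · · · · · · · · ·
    · · · # # · · · · · · ·
    · · · # # # · · · · · ·
    · · · · · · # · · · · ·
    · · · · · · · · · · · ·

Answer: 32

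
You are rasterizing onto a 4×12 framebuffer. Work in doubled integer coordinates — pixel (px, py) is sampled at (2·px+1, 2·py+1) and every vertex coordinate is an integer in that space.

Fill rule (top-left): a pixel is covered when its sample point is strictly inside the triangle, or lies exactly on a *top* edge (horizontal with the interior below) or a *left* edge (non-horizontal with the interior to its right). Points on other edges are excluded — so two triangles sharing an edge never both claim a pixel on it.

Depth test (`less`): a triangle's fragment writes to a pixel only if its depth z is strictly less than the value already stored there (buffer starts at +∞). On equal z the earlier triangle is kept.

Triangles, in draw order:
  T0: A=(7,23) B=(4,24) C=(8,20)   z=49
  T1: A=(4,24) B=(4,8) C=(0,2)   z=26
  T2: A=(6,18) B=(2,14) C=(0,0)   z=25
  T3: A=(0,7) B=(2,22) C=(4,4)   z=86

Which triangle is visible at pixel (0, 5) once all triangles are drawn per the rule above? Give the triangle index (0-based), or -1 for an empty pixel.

T0:
  2·area = 8
  edge (7, 23)→(4, 24): d=(-3,1) right/bottom  bias=-1
  edge (4, 24)→(8, 20): d=(4,-4) top-left  bias=+0
  edge (8, 20)→(7, 23): d=(-1,3) right/bottom  bias=-1
    (3,10)@(7, 21): e=[6,0,2] → #  [on edge]
    (2,11)@(5, 23): e=[2,0,6] → #  [on edge]
    (3,11)@(7, 23): e=[0,8,0] → ·  [on edge]
  covered (2 px):
    · · · ·
    · · · ·
    · · · ·
    · · · ·
    · · · ·
    · · · ·
    · · · ·
    · · · ·
    · · · ·
    · · · ·
    · · · #
    · · # ·
T1:
  2·area = 64  (B↔C swapped to make it positive)
  edge (4, 24)→(0, 2): d=(-4,-22) top-left  bias=+0
  edge (0, 2)→(4, 8): d=(4,6) right/bottom  bias=-1
  edge (4, 8)→(4, 24): d=(0,16) right/bottom  bias=-1
    (0,2)@(1, 5): e=[10,6,48] → #
    (1,2)@(3, 5): e=[54,-6,16] → ·
    (0,3)@(1, 7): e=[2,14,48] → #
    (1,3)@(3, 7): e=[46,2,16] → #
    (2,3)@(5, 7): e=[90,-10,-16] → ·
    (0,4)@(1, 9): e=[-6,22,48] → ·
    (1,4)@(3, 9): e=[38,10,16] → #
    (2,4)@(5, 9): e=[82,-2,-16] → ·
    (1,5)@(3, 11): e=[30,18,16] → #
    (2,5)@(5, 11): e=[74,6,-16] → ·
    (1,6)@(3, 13): e=[22,26,16] → #
    (2,6)@(5, 13): e=[66,14,-16] → ·
  covered (8 px):
    · · · ·
    · · · ·
    # · · ·
    # # · ·
    · # · ·
    · # · ·
    · # · ·
    · # · ·
    · # · ·
    · · · ·
    · · · ·
    · · · ·
T2:
  2·area = 48
  edge (6, 18)→(2, 14): d=(-4,-4) top-left  bias=+0
  edge (2, 14)→(0, 0): d=(-2,-14) top-left  bias=+0
  edge (0, 0)→(6, 18): d=(6,18) right/bottom  bias=-1
    (0,1)@(1, 3): e=[40,8,0] → ·  [on edge]
    (0,2)@(1, 5): e=[32,4,12] → #
    (1,2)@(3, 5): e=[40,32,-24] → ·
    (0,3)@(1, 7): e=[24,0,24] → #  [on edge]
    (1,3)@(3, 7): e=[32,28,-12] → ·
    (0,4)@(1, 9): e=[16,-4,36] → ·
    (1,4)@(3, 9): e=[24,24,0] → ·  [on edge]
    (1,5)@(3, 11): e=[16,20,12] → #
    (2,5)@(5, 11): e=[24,48,-24] → ·
    (0,6)@(1, 13): e=[0,-12,60] → ·  [on edge]
    (1,6)@(3, 13): e=[8,16,24] → #
    (2,6)@(5, 13): e=[16,44,-12] → ·
    (1,7)@(3, 15): e=[0,12,36] → #  [on edge]
    (2,7)@(5, 15): e=[8,40,0] → ·  [on edge]
    (2,8)@(5, 17): e=[0,36,12] → #  [on edge]
    (3,9)@(7, 19): e=[0,60,-12] → ·  [on edge]
    (1,10)@(3, 21): e=[-24,0,72] → ·  [on edge]
    (3,10)@(7, 21): e=[-8,56,0] → ·  [on edge]
  covered (6 px):
    · · · ·
    · · · ·
    # · · ·
    # · · ·
    · · · ·
    · # · ·
    · # · ·
    · # · ·
    · · # ·
    · · · ·
    · · · ·
    · · · ·
T3:
  2·area = 66  (B↔C swapped to make it positive)
  edge (0, 7)→(4, 4): d=(4,-3) top-left  bias=+0
  edge (4, 4)→(2, 22): d=(-2,18) right/bottom  bias=-1
  edge (2, 22)→(0, 7): d=(-2,-15) top-left  bias=+0
    (1,2)@(3, 5): e=[1,16,49] → #
    (2,2)@(5, 5): e=[7,-20,79] → ·
    (0,3)@(1, 7): e=[3,48,15] → #
    (2,3)@(5, 7): e=[15,-24,75] → ·
    (0,4)@(1, 9): e=[11,44,11] → #
    (2,4)@(5, 9): e=[23,-28,71] → ·
    (0,5)@(1, 11): e=[19,40,7] → #
    (2,5)@(5, 11): e=[31,-32,67] → ·
    (0,6)@(1, 13): e=[27,36,3] → #
    (1,6)@(3, 13): e=[33,0,33] → ·  [on edge]
    (0,7)@(1, 15): e=[35,32,-1] → ·
  covered (8 px):
    · · · ·
    · · · ·
    · # · ·
    # # · ·
    # # · ·
    # # · ·
    # · · ·
    · · · ·
    · · · ·
    · · · ·
    · · · ·
    · · · ·

Z-buffer (winner per pixel, '.' = empty):
  . . . .
  . . . .
  2 3 . .
  2 1 . .
  3 1 . .
  3 2 . .
  3 2 . .
  . 2 . .
  . 1 2 .
  . . . .
  . . . 0
  . . 0 .

Answer: 3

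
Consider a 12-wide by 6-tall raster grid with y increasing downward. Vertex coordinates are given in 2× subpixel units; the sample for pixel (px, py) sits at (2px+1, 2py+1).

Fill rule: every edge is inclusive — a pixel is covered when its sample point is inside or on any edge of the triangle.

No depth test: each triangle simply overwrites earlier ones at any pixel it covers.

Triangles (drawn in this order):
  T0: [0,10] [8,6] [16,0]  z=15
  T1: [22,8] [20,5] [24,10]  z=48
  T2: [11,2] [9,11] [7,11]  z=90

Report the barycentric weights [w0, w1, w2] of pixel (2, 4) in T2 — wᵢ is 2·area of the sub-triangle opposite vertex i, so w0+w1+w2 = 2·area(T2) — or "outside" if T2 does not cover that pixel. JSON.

T0:
  2·area = 16  (B↔C swapped to make it positive)
  edge (0, 10)→(16, 0): d=(16,-10) inclusive
  edge (16, 0)→(8, 6): d=(-8,6) inclusive
  edge (8, 6)→(0, 10): d=(-8,4) inclusive
    (4,2)@(9, 5): e=[10,2,4] → #
    (5,2)@(11, 5): e=[30,-10,-4] → ·
    (2,3)@(5, 7): e=[2,10,4] → #
    (3,3)@(7, 7): e=[22,-2,-4] → ·
    (4,3)@(9, 7): e=[42,-14,-12] → ·
    (2,4)@(5, 9): e=[34,-6,-12] → ·
  covered (2 px):
    · · · · · · · · · · · ·
    · · · · · · · · · · · ·
    · · · · # · · · · · · ·
    · · # · · · · · · · · ·
    · · · · · · · · · · · ·
    · · · · · · · · · · · ·
T1:
  2·area = 2
  edge (22, 8)→(20, 5): d=(-2,-3) inclusive
  edge (20, 5)→(24, 10): d=(4,5) inclusive
  edge (24, 10)→(22, 8): d=(-2,-2) inclusive
    (7,0)@(15, 1): e=[-7,9,0] → ·  [on edge]
    (8,1)@(17, 3): e=[-5,7,0] → ·  [on edge]
    (9,2)@(19, 5): e=[-3,5,0] → ·  [on edge]
    (10,3)@(21, 7): e=[-1,3,0] → ·  [on edge]
    (11,4)@(23, 9): e=[1,1,0] → #  [on edge]
    (11,5)@(23, 11): e=[-3,9,-4] → ·
  covered (1 px):
    · · · · · · · · · · · ·
    · · · · · · · · · · · ·
    · · · · · · · · · · · ·
    · · · · · · · · · · · ·
    · · · · · · · · · · · #
    · · · · · · · · · · · ·
T2:
  2·area = 18
  edge (11, 2)→(9, 11): d=(-2,9) inclusive
  edge (9, 11)→(7, 11): d=(-2,0) inclusive
  edge (7, 11)→(11, 2): d=(4,-9) inclusive
    (4,3)@(9, 7): e=[8,8,2] → #
    (5,3)@(11, 7): e=[-10,8,20] → ·
    (4,4)@(9, 9): e=[4,4,10] → #
    (5,4)@(11, 9): e=[-14,4,28] → ·
    (0,5)@(1, 11): e=[72,0,-54] → ·  [on edge]
    (1,5)@(3, 11): e=[54,0,-36] → ·  [on edge]
    (2,5)@(5, 11): e=[36,0,-18] → ·  [on edge]
    (3,5)@(7, 11): e=[18,0,0] → #  [on edge]
    (4,5)@(9, 11): e=[0,0,18] → #  [on edge]
    (5,5)@(11, 11): e=[-18,0,36] → ·  [on edge]
    (6,5)@(13, 11): e=[-36,0,54] → ·  [on edge]
    (7,5)@(15, 11): e=[-54,0,72] → ·  [on edge]
    (8,5)@(17, 11): e=[-72,0,90] → ·  [on edge]
    (9,5)@(19, 11): e=[-90,0,108] → ·  [on edge]
    (10,5)@(21, 11): e=[-108,0,126] → ·  [on edge]
    (11,5)@(23, 11): e=[-126,0,144] → ·  [on edge]
  covered (4 px):
    · · · · · · · · · · · ·
    · · · · · · · · · · · ·
    · · · · · · · · · · · ·
    · · · · # · · · · · · ·
    · · · · # · · · · · · ·
    · · · # # · · · · · · ·

Final: "outside"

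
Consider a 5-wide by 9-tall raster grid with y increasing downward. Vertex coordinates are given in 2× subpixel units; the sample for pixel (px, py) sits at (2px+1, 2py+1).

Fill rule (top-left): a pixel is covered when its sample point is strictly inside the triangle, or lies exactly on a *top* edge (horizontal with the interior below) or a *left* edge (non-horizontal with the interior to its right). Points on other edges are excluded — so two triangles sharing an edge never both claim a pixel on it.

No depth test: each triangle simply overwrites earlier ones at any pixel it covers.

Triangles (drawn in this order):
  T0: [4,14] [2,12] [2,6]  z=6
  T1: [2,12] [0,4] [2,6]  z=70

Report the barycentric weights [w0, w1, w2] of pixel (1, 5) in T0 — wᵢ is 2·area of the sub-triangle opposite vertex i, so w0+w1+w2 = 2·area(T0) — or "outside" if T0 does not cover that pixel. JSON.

T0:
  2·area = 12
  edge (4, 14)→(2, 12): d=(-2,-2) top-left  bias=+0
  edge (2, 12)→(2, 6): d=(0,-6) top-left  bias=+0
  edge (2, 6)→(4, 14): d=(2,8) right/bottom  bias=-1
    (0,5)@(1, 11): e=[0,-6,18] → .  [on edge]
    (1,5)@(3, 11): e=[4,6,2] → X
    (2,5)@(5, 11): e=[8,18,-14] → .
    (1,6)@(3, 13): e=[0,6,6] → X  [on edge]
    (2,6)@(5, 13): e=[4,18,-10] → .
    (1,7)@(3, 15): e=[-4,6,10] → .
    (2,7)@(5, 15): e=[0,18,-6] → .  [on edge]
    (3,8)@(7, 17): e=[0,30,-18] → .  [on edge]
  covered (2 px):
    . . . . .
    . . . . .
    . . . . .
    . . . . .
    . . . . .
    . X . . .
    . X . . .
    . . . . .
    . . . . .
T1:
  2·area = 12
  edge (2, 12)→(0, 4): d=(-2,-8) top-left  bias=+0
  edge (0, 4)→(2, 6): d=(2,2) right/bottom  bias=-1
  edge (2, 6)→(2, 12): d=(0,6) right/bottom  bias=-1
    (0,2)@(1, 5): e=[6,0,6] → .  [on edge]
    (0,3)@(1, 7): e=[2,4,6] → X
    (1,3)@(3, 7): e=[18,0,-6] → .  [on edge]
    (0,4)@(1, 9): e=[-2,8,6] → .
    (2,4)@(5, 9): e=[30,0,-18] → .  [on edge]
    (3,5)@(7, 11): e=[42,0,-30] → .  [on edge]
    (4,6)@(9, 13): e=[54,0,-42] → .  [on edge]
  covered (1 px):
    . . . . .
    . . . . .
    . . . . .
    X . . . .
    . . . . .
    . . . . .
    . . . . .
    . . . . .
    . . . . .

Result: [6,2,4]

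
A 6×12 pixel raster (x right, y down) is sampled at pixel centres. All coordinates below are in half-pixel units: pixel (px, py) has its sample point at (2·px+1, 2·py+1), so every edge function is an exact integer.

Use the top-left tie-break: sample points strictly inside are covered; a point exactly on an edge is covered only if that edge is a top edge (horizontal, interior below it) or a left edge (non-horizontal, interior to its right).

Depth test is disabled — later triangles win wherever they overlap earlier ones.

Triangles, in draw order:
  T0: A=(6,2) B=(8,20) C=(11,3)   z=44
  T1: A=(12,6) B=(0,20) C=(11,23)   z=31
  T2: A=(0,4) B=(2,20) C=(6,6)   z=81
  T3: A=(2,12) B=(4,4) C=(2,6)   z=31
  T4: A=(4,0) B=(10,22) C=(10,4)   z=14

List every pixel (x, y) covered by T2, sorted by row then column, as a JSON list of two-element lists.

T0:
  2·area = 88  (B↔C swapped to make it positive)
  edge (6, 2)→(11, 3): d=(5,1) right/bottom  bias=-1
  edge (11, 3)→(8, 20): d=(-3,17) right/bottom  bias=-1
  edge (8, 20)→(6, 2): d=(-2,-18) top-left  bias=+0
    (0,0)@(1, 1): e=[0,176,-88] → ·  [on edge]
    (3,1)@(7, 3): e=[4,68,16] → █
    (4,1)@(9, 3): e=[2,34,52] → █
    (5,1)@(11, 3): e=[0,0,88] → ·  [on edge]
    (3,2)@(7, 5): e=[14,62,12] → █
    (5,2)@(11, 5): e=[10,-6,84] → ·
    (3,3)@(7, 7): e=[24,56,8] → █
    (5,3)@(11, 7): e=[20,-12,80] → ·
    (3,4)@(7, 9): e=[34,50,4] → █
    (5,4)@(11, 9): e=[30,-18,76] → ·
    (3,5)@(7, 11): e=[44,44,0] → █  [on edge]
    (5,5)@(11, 11): e=[40,-24,72] → ·
  covered (11 px):
    · · · · · ·
    · · · █ █ ·
    · · · █ █ ·
    · · · █ █ ·
    · · · █ █ ·
    · · · █ █ ·
    · · · · █ ·
    · · · · · ·
    · · · · · ·
    · · · · · ·
    · · · · · ·
    · · · · · ·
T1:
  2·area = 190  (B↔C swapped to make it positive)
  edge (12, 6)→(11, 23): d=(-1,17) right/bottom  bias=-1
  edge (11, 23)→(0, 20): d=(-11,-3) top-left  bias=+0
  edge (0, 20)→(12, 6): d=(12,-14) top-left  bias=+0
    (5,4)@(11, 9): e=[14,154,22] → █
    (4,5)@(9, 11): e=[46,126,18] → █
    (3,6)@(7, 13): e=[78,98,14] → █
    (2,7)@(5, 15): e=[110,70,10] → █
    (1,8)@(3, 17): e=[142,42,6] → █
    (0,9)@(1, 19): e=[174,14,2] → █
    (0,10)@(1, 21): e=[172,-8,26] → ·
    (1,10)@(3, 21): e=[138,-2,54] → ·
    (2,10)@(5, 21): e=[104,4,82] → █
    (2,11)@(5, 23): e=[102,-18,106] → ·
    (3,11)@(7, 23): e=[68,-12,134] → ·
    (4,11)@(9, 23): e=[34,-6,162] → ·
    (5,11)@(11, 23): e=[0,0,190] → ·  [on edge]
  covered (25 px):
    · · · · · ·
    · · · · · ·
    · · · · · ·
    · · · · · ·
    · · · · · █
    · · · · █ █
    · · · █ █ █
    · · █ █ █ █
    · █ █ █ █ █
    █ █ █ █ █ █
    · · █ █ █ █
    · · · · · ·
T2:
  2·area = 92  (B↔C swapped to make it positive)
  edge (0, 4)→(6, 6): d=(6,2) right/bottom  bias=-1
  edge (6, 6)→(2, 20): d=(-4,14) right/bottom  bias=-1
  edge (2, 20)→(0, 4): d=(-2,-16) top-left  bias=+0
    (0,2)@(1, 5): e=[4,74,14] → █
    (1,2)@(3, 5): e=[0,46,46] → ·  [on edge]
    (0,3)@(1, 7): e=[16,66,10] → █
    (1,3)@(3, 7): e=[12,38,42] → █
    (2,3)@(5, 7): e=[8,10,74] → █
    (3,3)@(7, 7): e=[4,-18,106] → ·
    (4,3)@(9, 7): e=[0,-46,138] → ·  [on edge]
    (0,4)@(1, 9): e=[28,58,6] → █
    (3,4)@(7, 9): e=[16,-26,102] → ·
    (0,5)@(1, 11): e=[40,50,2] → █
    (2,5)@(5, 11): e=[32,-6,66] → ·
    (0,6)@(1, 13): e=[52,42,-2] → ·
  covered (11 px):
    · · · · · ·
    · · · · · ·
    █ · · · · ·
    █ █ █ · · ·
    █ █ █ · · ·
    █ █ · · · ·
    · █ · · · ·
    · █ · · · ·
    · · · · · ·
    · · · · · ·
    · · · · · ·
    · · · · · ·
T3:
  2·area = 12  (B↔C swapped to make it positive)
  edge (2, 12)→(2, 6): d=(0,-6) top-left  bias=+0
  edge (2, 6)→(4, 4): d=(2,-2) top-left  bias=+0
  edge (4, 4)→(2, 12): d=(-2,8) right/bottom  bias=-1
    (3,0)@(7, 1): e=[30,0,-18] → ·  [on edge]
    (2,1)@(5, 3): e=[18,0,-6] → ·  [on edge]
    (1,2)@(3, 5): e=[6,0,6] → █  [on edge]
    (2,2)@(5, 5): e=[18,4,-10] → ·
    (0,3)@(1, 7): e=[-6,0,18] → ·  [on edge]
    (1,3)@(3, 7): e=[6,4,2] → █
    (2,3)@(5, 7): e=[18,8,-14] → ·
    (1,4)@(3, 9): e=[6,8,-2] → ·
  covered (2 px):
    · · · · · ·
    · · · · · ·
    · █ · · · ·
    · █ · · · ·
    · · · · · ·
    · · · · · ·
    · · · · · ·
    · · · · · ·
    · · · · · ·
    · · · · · ·
    · · · · · ·
    · · · · · ·
T4:
  2·area = 108  (B↔C swapped to make it positive)
  edge (4, 0)→(10, 4): d=(6,4) right/bottom  bias=-1
  edge (10, 4)→(10, 22): d=(0,18) right/bottom  bias=-1
  edge (10, 22)→(4, 0): d=(-6,-22) top-left  bias=+0
    (2,0)@(5, 1): e=[2,90,16] → █
    (3,0)@(7, 1): e=[-6,54,60] → ·
    (2,1)@(5, 3): e=[14,90,4] → █
    (3,1)@(7, 3): e=[6,54,48] → █
    (4,1)@(9, 3): e=[-2,18,92] → ·
    (2,2)@(5, 5): e=[26,90,-8] → ·
    (3,2)@(7, 5): e=[18,54,36] → █
    (4,2)@(9, 5): e=[10,18,80] → █
    (5,2)@(11, 5): e=[2,-18,124] → ·
    (3,3)@(7, 7): e=[30,54,24] → █
    (5,3)@(11, 7): e=[14,-18,112] → ·
    (3,4)@(7, 9): e=[42,54,12] → █
    (3,5)@(7, 11): e=[54,54,0] → █  [on edge]
  covered (14 px):
    · · █ · · ·
    · · █ █ · ·
    · · · █ █ ·
    · · · █ █ ·
    · · · █ █ ·
    · · · █ █ ·
    · · · · █ ·
    · · · · █ ·
    · · · · █ ·
    · · · · · ·
    · · · · · ·
    · · · · · ·

Answer: [[0,2],[0,3],[1,3],[2,3],[0,4],[1,4],[2,4],[0,5],[1,5],[1,6],[1,7]]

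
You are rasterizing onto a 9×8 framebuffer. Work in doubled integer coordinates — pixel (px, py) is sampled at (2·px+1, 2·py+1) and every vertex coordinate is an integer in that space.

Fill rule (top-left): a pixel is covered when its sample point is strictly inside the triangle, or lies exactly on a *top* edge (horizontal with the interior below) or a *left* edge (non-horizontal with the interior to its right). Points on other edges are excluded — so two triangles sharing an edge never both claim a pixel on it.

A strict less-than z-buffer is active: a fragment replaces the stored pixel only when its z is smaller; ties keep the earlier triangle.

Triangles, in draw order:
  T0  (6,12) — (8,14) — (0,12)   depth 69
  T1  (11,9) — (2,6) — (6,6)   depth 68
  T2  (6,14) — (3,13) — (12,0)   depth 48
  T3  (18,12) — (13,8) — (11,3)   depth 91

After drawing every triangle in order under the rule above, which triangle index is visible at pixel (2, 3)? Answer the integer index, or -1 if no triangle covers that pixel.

T0:
  2·area = 12
  edge (6, 12)→(8, 14): d=(2,2) right/bottom  bias=-1
  edge (8, 14)→(0, 12): d=(-8,-2) top-left  bias=+0
  edge (0, 12)→(6, 12): d=(6,0) top-left  bias=+0
    (0,3)@(1, 7): e=[0,42,-30] → ·  [on edge]
    (1,4)@(3, 9): e=[0,30,-18] → ·  [on edge]
    (2,5)@(5, 11): e=[0,18,-6] → ·  [on edge]
    (2,6)@(5, 13): e=[4,2,6] → #
    (3,6)@(7, 13): e=[0,6,6] → ·  [on edge]
    (2,7)@(5, 15): e=[8,-14,18] → ·
    (4,7)@(9, 15): e=[0,-6,18] → ·  [on edge]
  covered (1 px):
    · · · · · · · · ·
    · · · · · · · · ·
    · · · · · · · · ·
    · · · · · · · · ·
    · · · · · · · · ·
    · · · · · · · · ·
    · · # · · · · · ·
    · · · · · · · · ·
T1:
  2·area = 12
  edge (11, 9)→(2, 6): d=(-9,-3) top-left  bias=+0
  edge (2, 6)→(6, 6): d=(4,0) top-left  bias=+0
  edge (6, 6)→(11, 9): d=(5,3) right/bottom  bias=-1
    (0,1)@(1, 3): e=[24,-12,0] → ·  [on edge]
    (2,3)@(5, 7): e=[0,4,8] → #  [on edge]
    (3,3)@(7, 7): e=[6,4,2] → #
    (4,3)@(9, 7): e=[12,4,-4] → ·
    (2,4)@(5, 9): e=[-18,12,18] → ·
    (3,4)@(7, 9): e=[-12,12,12] → ·
    (5,4)@(11, 9): e=[0,12,0] → ·  [on edge]
    (8,5)@(17, 11): e=[0,20,-8] → ·  [on edge]
  covered (2 px):
    · · · · · · · · ·
    · · · · · · · · ·
    · · · · · · · · ·
    · · # # · · · · ·
    · · · · · · · · ·
    · · · · · · · · ·
    · · · · · · · · ·
    · · · · · · · · ·
T2:
  2·area = 48
  edge (6, 14)→(3, 13): d=(-3,-1) top-left  bias=+0
  edge (3, 13)→(12, 0): d=(9,-13) top-left  bias=+0
  edge (12, 0)→(6, 14): d=(-6,14) right/bottom  bias=-1
    (4,2)@(9, 5): e=[30,6,12] → #
    (5,2)@(11, 5): e=[32,32,-16] → ·
    (4,3)@(9, 7): e=[24,24,0] → ·  [on edge]
    (3,4)@(7, 9): e=[16,16,16] → #
    (4,4)@(9, 9): e=[18,42,-12] → ·
    (2,5)@(5, 11): e=[8,8,32] → #
    (4,5)@(9, 11): e=[12,60,-24] → ·
    (1,6)@(3, 13): e=[0,0,48] → #  [on edge]
    (3,6)@(7, 13): e=[4,52,-8] → ·
    (1,7)@(3, 15): e=[-6,18,36] → ·
    (2,7)@(5, 15): e=[-4,44,8] → ·
    (4,7)@(9, 15): e=[0,96,-48] → ·  [on edge]
  covered (6 px):
    · · · · · · · · ·
    · · · · · · · · ·
    · · · · # · · · ·
    · · · · · · · · ·
    · · · # · · · · ·
    · · # # · · · · ·
    · # # · · · · · ·
    · · · · · · · · ·
T3:
  2·area = 17
  edge (18, 12)→(13, 8): d=(-5,-4) top-left  bias=+0
  edge (13, 8)→(11, 3): d=(-2,-5) top-left  bias=+0
  edge (11, 3)→(18, 12): d=(7,9) right/bottom  bias=-1
    (5,1)@(11, 3): e=[17,0,0] → ·  [on edge]
    (6,3)@(13, 7): e=[5,2,10] → #
    (7,3)@(15, 7): e=[13,12,-8] → ·
    (6,4)@(13, 9): e=[-5,-2,24] → ·
    (7,4)@(15, 9): e=[3,8,6] → #
    (8,4)@(17, 9): e=[11,18,-12] → ·
    (7,5)@(15, 11): e=[-7,4,20] → ·
    (8,5)@(17, 11): e=[1,14,2] → #
    (7,6)@(15, 13): e=[-17,0,34] → ·  [on edge]
    (8,6)@(17, 13): e=[-9,10,16] → ·
  covered (3 px):
    · · · · · · · · ·
    · · · · · · · · ·
    · · · · · · · · ·
    · · · · · · # · ·
    · · · · · · · # ·
    · · · · · · · · #
    · · · · · · · · ·
    · · · · · · · · ·

Z-buffer (winner per pixel, '.' = empty):
  . . . . . . . . .
  . . . . . . . . .
  . . . . 2 . . . .
  . . 1 1 . . 3 . .
  . . . 2 . . . 3 .
  . . 2 2 . . . . 3
  . 2 2 . . . . . .
  . . . . . . . . .

Final: 1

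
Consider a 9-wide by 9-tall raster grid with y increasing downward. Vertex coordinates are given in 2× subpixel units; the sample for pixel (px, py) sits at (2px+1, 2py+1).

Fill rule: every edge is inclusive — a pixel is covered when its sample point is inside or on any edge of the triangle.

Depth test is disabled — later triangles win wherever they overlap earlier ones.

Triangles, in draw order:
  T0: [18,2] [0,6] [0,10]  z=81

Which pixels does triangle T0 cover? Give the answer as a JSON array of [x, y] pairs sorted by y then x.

T0:
  2·area = 72  (B↔C swapped to make it positive)
  edge (18, 2)→(0, 10): d=(-18,8) inclusive
  edge (0, 10)→(0, 6): d=(0,-4) inclusive
  edge (0, 6)→(18, 2): d=(18,-4) inclusive
    (7,1)@(15, 3): e=[6,60,6] → █
    (8,1)@(17, 3): e=[-10,68,14] → ·
    (2,2)@(5, 5): e=[50,20,2] → █
    (3,2)@(7, 5): e=[34,28,10] → █
    (4,2)@(9, 5): e=[18,36,18] → █
    (5,2)@(11, 5): e=[2,44,26] → █
    (6,2)@(13, 5): e=[-14,52,34] → ·
    (7,2)@(15, 5): e=[-30,60,42] → ·
    (0,3)@(1, 7): e=[46,4,22] → █
    (1,3)@(3, 7): e=[30,12,30] → █
    (3,3)@(7, 7): e=[-2,28,46] → ·
    (4,3)@(9, 7): e=[-18,36,54] → ·
  covered (9 px):
    · · · · · · · · ·
    · · · · · · · █ ·
    · · █ █ █ █ · · ·
    █ █ █ · · · · · ·
    █ · · · · · · · ·
    · · · · · · · · ·
    · · · · · · · · ·
    · · · · · · · · ·
    · · · · · · · · ·

Final: [[7,1],[2,2],[3,2],[4,2],[5,2],[0,3],[1,3],[2,3],[0,4]]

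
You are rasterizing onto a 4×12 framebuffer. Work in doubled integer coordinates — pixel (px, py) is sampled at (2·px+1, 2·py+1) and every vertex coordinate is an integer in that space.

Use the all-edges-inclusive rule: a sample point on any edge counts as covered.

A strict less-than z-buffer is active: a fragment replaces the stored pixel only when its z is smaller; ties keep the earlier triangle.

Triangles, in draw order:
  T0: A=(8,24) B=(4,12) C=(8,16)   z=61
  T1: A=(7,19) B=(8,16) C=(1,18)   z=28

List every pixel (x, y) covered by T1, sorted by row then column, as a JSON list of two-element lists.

T0:
  2·area = 32
  edge (8, 24)→(4, 12): d=(-4,-12) inclusive
  edge (4, 12)→(8, 16): d=(4,4) inclusive
  edge (8, 16)→(8, 24): d=(0,8) inclusive
    (0,1)@(1, 3): e=[0,-24,56] → ·  [on edge]
    (0,4)@(1, 9): e=[-24,0,56] → ·  [on edge]
    (1,4)@(3, 9): e=[0,-8,40] → ·  [on edge]
    (1,5)@(3, 11): e=[-8,0,40] → ·  [on edge]
    (2,6)@(5, 13): e=[8,0,24] → █  [on edge]
    (3,6)@(7, 13): e=[32,-8,8] → ·
    (2,7)@(5, 15): e=[0,8,24] → █  [on edge]
    (3,7)@(7, 15): e=[24,0,8] → █  [on edge]
    (2,8)@(5, 17): e=[-8,16,24] → ·
    (3,8)@(7, 17): e=[16,8,8] → █
    (3,9)@(7, 19): e=[8,16,8] → █
    (3,10)@(7, 21): e=[0,24,8] → █  [on edge]
  covered (6 px):
    · · · ·
    · · · ·
    · · · ·
    · · · ·
    · · · ·
    · · · ·
    · · █ ·
    · · █ █
    · · · █
    · · · █
    · · · █
    · · · ·
T1:
  2·area = 19  (B↔C swapped to make it positive)
  edge (7, 19)→(1, 18): d=(-6,-1) inclusive
  edge (1, 18)→(8, 16): d=(7,-2) inclusive
  edge (8, 16)→(7, 19): d=(-1,3) inclusive
    (2,8)@(5, 17): e=[10,1,8] → █
    (3,8)@(7, 17): e=[12,5,2] → █
    (2,9)@(5, 19): e=[-2,15,6] → ·
    (3,9)@(7, 19): e=[0,19,0] → █  [on edge]
    (3,10)@(7, 21): e=[-12,33,-2] → ·
  covered (3 px):
    · · · ·
    · · · ·
    · · · ·
    · · · ·
    · · · ·
    · · · ·
    · · · ·
    · · · ·
    · · █ █
    · · · █
    · · · ·
    · · · ·

Final: [[2,8],[3,8],[3,9]]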